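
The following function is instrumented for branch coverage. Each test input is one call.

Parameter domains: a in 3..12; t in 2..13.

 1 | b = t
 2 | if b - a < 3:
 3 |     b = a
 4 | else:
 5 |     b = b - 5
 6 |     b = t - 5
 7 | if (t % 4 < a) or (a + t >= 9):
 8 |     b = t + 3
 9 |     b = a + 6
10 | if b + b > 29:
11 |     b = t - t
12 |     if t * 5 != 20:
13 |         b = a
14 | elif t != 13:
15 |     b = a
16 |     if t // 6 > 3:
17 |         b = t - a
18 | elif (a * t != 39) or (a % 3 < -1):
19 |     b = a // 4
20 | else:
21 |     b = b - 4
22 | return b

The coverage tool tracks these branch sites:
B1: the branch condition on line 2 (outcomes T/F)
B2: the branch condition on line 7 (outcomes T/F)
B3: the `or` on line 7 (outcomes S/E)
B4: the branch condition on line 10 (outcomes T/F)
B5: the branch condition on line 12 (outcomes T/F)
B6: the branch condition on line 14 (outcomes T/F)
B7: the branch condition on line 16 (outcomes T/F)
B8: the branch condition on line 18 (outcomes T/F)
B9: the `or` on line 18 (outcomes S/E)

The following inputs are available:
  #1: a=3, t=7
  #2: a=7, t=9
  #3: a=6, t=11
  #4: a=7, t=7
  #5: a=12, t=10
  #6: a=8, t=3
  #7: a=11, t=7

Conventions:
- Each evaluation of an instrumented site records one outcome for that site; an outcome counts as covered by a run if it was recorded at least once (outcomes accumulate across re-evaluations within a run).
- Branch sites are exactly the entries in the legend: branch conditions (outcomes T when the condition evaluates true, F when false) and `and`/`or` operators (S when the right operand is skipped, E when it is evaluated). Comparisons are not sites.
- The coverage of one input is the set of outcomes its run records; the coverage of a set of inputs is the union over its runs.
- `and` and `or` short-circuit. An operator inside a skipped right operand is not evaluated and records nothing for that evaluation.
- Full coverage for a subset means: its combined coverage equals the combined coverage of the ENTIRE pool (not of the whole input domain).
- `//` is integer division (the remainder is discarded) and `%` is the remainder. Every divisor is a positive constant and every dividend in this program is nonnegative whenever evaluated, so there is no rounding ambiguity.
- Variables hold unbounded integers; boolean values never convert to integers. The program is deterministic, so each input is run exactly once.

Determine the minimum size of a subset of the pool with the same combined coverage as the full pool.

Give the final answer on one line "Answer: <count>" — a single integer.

input #1, a=3, t=7: events B1->F, B3->E, B2->T, B4->F, B6->T, B7->F; outcomes B1=F, B2=T, B3=E, B4=F, B6=T, B7=F
input #2, a=7, t=9: events B1->T, B3->S, B2->T, B4->F, B6->T, B7->F; outcomes B1=T, B2=T, B3=S, B4=F, B6=T, B7=F
input #3, a=6, t=11: events B1->F, B3->S, B2->T, B4->F, B6->T, B7->F; outcomes B1=F, B2=T, B3=S, B4=F, B6=T, B7=F
input #4, a=7, t=7: events B1->T, B3->S, B2->T, B4->F, B6->T, B7->F; outcomes B1=T, B2=T, B3=S, B4=F, B6=T, B7=F
input #5, a=12, t=10: events B1->T, B3->S, B2->T, B4->T, B5->T; outcomes B1=T, B2=T, B3=S, B4=T, B5=T
input #6, a=8, t=3: events B1->T, B3->S, B2->T, B4->F, B6->T, B7->F; outcomes B1=T, B2=T, B3=S, B4=F, B6=T, B7=F
input #7, a=11, t=7: events B1->T, B3->S, B2->T, B4->T, B5->T; outcomes B1=T, B2=T, B3=S, B4=T, B5=T
the full pool covers 10 outcomes: B1=T, B1=F, B2=T, B3=S, B3=E, B4=T, B4=F, B5=T, B6=T, B7=F
no size-1 subset reaches all 10 outcomes (best union: 6/10)
inputs {1, 5} (size 2) cover everything; no size-2 subset with a lexicographically smaller index list covers all 10

Answer: 2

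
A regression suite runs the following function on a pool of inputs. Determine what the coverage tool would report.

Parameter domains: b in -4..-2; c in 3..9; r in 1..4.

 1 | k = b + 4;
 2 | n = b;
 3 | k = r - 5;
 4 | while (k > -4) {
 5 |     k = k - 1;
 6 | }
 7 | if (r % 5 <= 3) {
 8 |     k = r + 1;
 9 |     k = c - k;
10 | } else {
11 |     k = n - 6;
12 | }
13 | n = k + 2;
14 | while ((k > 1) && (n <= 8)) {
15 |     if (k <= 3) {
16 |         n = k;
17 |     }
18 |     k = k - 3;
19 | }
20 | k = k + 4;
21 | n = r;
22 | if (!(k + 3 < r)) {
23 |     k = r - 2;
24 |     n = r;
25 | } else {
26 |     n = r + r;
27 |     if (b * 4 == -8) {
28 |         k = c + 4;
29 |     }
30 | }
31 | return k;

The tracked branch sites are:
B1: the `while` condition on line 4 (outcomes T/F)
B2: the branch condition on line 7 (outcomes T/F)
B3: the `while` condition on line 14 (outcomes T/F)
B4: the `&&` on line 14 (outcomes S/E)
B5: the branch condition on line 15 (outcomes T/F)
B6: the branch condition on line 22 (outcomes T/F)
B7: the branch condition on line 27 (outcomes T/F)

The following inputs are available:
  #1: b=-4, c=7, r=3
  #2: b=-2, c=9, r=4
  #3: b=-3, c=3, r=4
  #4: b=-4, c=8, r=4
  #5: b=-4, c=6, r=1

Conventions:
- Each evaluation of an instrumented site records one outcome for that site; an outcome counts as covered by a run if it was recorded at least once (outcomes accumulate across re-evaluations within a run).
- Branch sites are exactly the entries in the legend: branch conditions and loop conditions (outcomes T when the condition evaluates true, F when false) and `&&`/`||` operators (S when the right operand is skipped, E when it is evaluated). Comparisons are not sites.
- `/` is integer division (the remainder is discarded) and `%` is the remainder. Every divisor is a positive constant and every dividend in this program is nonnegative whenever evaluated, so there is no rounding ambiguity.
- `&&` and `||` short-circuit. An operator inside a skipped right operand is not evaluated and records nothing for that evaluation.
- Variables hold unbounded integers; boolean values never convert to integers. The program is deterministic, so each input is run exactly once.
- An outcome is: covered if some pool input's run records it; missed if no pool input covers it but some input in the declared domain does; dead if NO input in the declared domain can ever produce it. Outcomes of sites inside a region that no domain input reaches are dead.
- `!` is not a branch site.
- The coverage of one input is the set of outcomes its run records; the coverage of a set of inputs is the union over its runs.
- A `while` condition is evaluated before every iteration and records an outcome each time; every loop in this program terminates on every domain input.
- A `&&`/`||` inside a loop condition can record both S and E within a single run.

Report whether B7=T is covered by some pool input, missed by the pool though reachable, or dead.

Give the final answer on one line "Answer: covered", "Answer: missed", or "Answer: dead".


B7=T is recorded by pool input(s) 2 -> covered
Answer: covered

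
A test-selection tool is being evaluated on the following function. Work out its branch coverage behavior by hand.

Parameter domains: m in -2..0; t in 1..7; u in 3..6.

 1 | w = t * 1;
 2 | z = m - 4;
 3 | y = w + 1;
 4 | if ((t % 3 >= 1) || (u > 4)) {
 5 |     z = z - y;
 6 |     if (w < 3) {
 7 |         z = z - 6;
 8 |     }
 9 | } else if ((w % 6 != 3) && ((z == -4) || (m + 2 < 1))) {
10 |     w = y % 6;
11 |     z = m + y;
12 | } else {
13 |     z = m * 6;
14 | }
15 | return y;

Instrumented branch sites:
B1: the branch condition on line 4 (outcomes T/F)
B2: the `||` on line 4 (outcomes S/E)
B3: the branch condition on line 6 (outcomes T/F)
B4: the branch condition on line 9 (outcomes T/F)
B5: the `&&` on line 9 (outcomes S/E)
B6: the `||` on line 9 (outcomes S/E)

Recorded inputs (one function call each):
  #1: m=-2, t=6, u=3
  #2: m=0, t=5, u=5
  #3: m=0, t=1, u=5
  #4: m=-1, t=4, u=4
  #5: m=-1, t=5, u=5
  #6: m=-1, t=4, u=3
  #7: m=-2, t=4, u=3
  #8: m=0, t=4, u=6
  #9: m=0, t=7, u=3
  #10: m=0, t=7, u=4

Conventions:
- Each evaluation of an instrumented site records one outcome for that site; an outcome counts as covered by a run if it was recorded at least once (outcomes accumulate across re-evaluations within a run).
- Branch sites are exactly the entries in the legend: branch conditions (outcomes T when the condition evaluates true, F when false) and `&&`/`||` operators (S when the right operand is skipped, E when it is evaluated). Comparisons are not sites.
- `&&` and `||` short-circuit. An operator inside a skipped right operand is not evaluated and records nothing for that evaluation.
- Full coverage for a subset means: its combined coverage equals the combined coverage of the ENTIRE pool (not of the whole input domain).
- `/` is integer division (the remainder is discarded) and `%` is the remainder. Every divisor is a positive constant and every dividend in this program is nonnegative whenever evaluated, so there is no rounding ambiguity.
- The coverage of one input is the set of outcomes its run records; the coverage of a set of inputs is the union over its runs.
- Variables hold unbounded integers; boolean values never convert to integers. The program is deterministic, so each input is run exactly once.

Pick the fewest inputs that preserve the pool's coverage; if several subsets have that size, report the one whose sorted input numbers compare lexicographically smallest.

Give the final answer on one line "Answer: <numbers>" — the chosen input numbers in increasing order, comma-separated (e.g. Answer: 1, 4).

#1 (m=-2, t=6, u=3) -> B2->E, B1->F, B5->E, B6->E, B4->T; covered: B1=F, B2=E, B4=T, B5=E, B6=E
#2 (m=0, t=5, u=5) -> B2->S, B1->T, B3->F; covered: B1=T, B2=S, B3=F
#3 (m=0, t=1, u=5) -> B2->S, B1->T, B3->T; covered: B1=T, B2=S, B3=T
#4 (m=-1, t=4, u=4) -> B2->S, B1->T, B3->F; covered: B1=T, B2=S, B3=F
#5 (m=-1, t=5, u=5) -> B2->S, B1->T, B3->F; covered: B1=T, B2=S, B3=F
#6 (m=-1, t=4, u=3) -> B2->S, B1->T, B3->F; covered: B1=T, B2=S, B3=F
#7 (m=-2, t=4, u=3) -> B2->S, B1->T, B3->F; covered: B1=T, B2=S, B3=F
#8 (m=0, t=4, u=6) -> B2->S, B1->T, B3->F; covered: B1=T, B2=S, B3=F
#9 (m=0, t=7, u=3) -> B2->S, B1->T, B3->F; covered: B1=T, B2=S, B3=F
#10 (m=0, t=7, u=4) -> B2->S, B1->T, B3->F; covered: B1=T, B2=S, B3=F
together the pool reaches 9 outcomes: B1=T, B1=F, B2=S, B2=E, B3=T, B3=F, B4=T, B5=E, B6=E
no size-1 subset reaches all 9 outcomes (best union: 5/9)
no size-2 subset reaches all 9 outcomes (best union: 8/9)
size 3: inputs {1, 2, 3} cover all 9 outcomes, and no lexicographically smaller subset of this size does

Answer: 1, 2, 3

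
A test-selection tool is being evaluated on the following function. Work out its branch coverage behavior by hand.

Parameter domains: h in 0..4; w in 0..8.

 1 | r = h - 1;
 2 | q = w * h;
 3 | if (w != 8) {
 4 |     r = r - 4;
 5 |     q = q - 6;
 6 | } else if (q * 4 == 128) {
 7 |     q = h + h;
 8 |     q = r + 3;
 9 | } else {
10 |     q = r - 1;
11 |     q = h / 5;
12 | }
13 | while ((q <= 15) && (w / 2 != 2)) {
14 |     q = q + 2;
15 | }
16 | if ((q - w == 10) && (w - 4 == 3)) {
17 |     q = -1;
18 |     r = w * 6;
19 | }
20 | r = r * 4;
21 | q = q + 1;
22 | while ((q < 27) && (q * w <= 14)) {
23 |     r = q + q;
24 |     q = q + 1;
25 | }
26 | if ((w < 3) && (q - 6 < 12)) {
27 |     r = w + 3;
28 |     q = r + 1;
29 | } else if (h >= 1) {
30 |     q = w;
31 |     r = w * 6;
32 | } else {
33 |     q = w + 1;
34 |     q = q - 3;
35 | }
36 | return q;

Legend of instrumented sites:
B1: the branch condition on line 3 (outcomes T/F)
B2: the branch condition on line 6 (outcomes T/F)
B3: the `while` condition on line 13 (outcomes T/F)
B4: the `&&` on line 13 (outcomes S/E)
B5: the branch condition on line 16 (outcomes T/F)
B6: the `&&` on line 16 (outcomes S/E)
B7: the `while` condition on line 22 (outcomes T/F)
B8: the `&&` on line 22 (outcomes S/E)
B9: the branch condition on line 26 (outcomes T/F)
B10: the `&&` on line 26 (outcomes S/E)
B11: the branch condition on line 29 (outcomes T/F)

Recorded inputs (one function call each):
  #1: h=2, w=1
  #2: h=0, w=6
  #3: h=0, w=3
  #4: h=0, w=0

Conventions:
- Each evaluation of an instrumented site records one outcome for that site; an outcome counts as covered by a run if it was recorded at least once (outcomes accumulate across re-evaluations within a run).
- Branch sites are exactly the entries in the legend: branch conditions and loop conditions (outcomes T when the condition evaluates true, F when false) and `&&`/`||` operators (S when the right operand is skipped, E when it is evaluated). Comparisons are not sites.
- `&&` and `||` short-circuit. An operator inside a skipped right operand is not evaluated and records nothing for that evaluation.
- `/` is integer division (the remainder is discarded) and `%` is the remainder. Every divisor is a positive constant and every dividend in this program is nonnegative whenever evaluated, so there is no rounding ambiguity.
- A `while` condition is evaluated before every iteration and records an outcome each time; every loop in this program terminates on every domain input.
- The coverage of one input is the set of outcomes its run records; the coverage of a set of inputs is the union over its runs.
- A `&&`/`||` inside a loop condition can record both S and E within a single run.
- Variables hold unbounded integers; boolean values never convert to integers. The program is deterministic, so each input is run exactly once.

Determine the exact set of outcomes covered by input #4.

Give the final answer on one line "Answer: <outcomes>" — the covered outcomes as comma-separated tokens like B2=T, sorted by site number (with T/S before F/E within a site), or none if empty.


Tracing the run of input #4 (h=0, w=0):
  B1->T, B4->E, B3->T, B4->E, B3->T, B4->E, B3->T, B4->E, B3->T, B4->E
  B3->T, B4->E, B3->T, B4->E, B3->T, B4->E, B3->T, B4->E, B3->T, B4->E
  B3->T, B4->E, B3->T, B4->S, B3->F, B6->S, B5->F, B8->E, B7->T, B8->E
  B7->T, B8->E, B7->T, B8->E, B7->T, B8->E, B7->T, B8->E, B7->T, B8->E
  B7->T, B8->E, B7->T, B8->E, B7->T, B8->E, B7->T, B8->S, B7->F, B10->E
  B9->F, B11->F
as a set, this run covers: B1=T, B3=T, B3=F, B4=S, B4=E, B5=F, B6=S, B7=T, B7=F, B8=S, B8=E, B9=F, B10=E, B11=F
Answer: B1=T, B3=T, B3=F, B4=S, B4=E, B5=F, B6=S, B7=T, B7=F, B8=S, B8=E, B9=F, B10=E, B11=F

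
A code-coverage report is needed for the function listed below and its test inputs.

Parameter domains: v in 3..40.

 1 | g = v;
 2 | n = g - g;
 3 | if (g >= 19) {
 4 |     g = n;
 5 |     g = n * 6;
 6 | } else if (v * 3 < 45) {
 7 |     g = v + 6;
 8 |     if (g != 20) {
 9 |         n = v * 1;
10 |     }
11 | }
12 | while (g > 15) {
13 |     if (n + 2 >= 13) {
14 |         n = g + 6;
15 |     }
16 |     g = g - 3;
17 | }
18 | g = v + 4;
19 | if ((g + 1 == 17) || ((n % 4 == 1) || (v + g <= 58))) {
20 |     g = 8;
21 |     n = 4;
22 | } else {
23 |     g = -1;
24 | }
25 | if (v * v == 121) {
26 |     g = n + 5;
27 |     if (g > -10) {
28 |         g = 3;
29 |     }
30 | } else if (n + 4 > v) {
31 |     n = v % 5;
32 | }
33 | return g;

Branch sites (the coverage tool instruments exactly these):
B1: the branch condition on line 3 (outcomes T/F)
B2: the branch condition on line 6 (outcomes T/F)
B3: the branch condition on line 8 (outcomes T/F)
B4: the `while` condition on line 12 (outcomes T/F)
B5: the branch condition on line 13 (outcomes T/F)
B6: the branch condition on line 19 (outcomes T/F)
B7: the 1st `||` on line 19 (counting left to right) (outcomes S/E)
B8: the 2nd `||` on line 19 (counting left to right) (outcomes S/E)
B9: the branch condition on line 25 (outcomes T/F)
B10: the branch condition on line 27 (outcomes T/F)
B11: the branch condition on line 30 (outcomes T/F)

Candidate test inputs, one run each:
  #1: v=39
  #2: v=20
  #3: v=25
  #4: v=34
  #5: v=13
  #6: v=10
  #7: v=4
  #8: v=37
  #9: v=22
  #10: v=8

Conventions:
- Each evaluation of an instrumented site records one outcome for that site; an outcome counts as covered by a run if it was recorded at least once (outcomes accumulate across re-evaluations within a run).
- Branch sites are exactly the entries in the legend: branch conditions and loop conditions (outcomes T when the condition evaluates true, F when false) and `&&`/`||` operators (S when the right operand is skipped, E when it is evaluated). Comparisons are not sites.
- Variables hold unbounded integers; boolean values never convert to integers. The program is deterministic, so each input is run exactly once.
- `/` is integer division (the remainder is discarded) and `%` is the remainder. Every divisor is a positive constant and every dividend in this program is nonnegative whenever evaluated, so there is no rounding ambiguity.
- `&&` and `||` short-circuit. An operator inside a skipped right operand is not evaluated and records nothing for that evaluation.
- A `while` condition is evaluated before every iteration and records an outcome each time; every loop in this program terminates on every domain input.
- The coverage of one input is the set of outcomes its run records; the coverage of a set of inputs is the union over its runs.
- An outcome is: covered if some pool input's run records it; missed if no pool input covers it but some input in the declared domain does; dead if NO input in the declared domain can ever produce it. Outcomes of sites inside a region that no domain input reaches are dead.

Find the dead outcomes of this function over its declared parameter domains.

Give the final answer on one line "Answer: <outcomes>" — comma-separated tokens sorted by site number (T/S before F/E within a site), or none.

checking every outcome against all 38 domain inputs:
  B10=F: zero occurrences over every domain input -> dead
  reachable outcomes have witnesses, e.g. B1=T (e.g. v=19), B1=F (e.g. v=3), B2=T (e.g. v=3), B2=F (e.g. v=15)

Answer: B10=F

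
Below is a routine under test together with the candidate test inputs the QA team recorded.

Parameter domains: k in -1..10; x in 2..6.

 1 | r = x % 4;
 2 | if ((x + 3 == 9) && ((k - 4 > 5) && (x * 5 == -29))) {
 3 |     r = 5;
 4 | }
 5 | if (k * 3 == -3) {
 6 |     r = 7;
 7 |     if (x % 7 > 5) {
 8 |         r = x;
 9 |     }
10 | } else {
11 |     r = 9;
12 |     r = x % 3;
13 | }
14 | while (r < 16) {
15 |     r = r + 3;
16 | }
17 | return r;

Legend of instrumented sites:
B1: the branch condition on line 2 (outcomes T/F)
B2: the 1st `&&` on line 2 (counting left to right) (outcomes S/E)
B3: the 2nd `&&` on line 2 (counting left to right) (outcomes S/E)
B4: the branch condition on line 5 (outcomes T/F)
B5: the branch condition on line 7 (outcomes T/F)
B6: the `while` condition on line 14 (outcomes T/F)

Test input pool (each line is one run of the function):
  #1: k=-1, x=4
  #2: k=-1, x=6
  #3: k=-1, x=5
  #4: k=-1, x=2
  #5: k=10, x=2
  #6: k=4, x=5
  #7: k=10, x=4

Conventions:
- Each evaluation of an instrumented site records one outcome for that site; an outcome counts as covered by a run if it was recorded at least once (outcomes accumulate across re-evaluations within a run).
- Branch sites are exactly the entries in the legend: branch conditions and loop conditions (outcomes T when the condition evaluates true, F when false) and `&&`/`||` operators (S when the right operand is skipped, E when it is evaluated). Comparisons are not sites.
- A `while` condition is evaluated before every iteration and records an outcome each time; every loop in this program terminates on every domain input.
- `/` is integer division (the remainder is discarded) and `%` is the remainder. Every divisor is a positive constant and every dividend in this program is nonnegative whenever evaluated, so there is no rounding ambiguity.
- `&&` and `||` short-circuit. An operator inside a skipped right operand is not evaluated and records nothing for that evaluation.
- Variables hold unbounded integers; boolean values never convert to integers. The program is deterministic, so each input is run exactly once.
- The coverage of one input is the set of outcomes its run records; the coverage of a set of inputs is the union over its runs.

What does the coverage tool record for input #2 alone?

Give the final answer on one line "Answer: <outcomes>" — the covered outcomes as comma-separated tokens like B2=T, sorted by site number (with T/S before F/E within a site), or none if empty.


Event log for input #2 (k=-1, x=6):
  B2->E, B3->S, B1->F, B4->T, B5->T, B6->T, B6->T, B6->T, B6->T, B6->F
as a set, this run covers: B1=F, B2=E, B3=S, B4=T, B5=T, B6=T, B6=F
Answer: B1=F, B2=E, B3=S, B4=T, B5=T, B6=T, B6=F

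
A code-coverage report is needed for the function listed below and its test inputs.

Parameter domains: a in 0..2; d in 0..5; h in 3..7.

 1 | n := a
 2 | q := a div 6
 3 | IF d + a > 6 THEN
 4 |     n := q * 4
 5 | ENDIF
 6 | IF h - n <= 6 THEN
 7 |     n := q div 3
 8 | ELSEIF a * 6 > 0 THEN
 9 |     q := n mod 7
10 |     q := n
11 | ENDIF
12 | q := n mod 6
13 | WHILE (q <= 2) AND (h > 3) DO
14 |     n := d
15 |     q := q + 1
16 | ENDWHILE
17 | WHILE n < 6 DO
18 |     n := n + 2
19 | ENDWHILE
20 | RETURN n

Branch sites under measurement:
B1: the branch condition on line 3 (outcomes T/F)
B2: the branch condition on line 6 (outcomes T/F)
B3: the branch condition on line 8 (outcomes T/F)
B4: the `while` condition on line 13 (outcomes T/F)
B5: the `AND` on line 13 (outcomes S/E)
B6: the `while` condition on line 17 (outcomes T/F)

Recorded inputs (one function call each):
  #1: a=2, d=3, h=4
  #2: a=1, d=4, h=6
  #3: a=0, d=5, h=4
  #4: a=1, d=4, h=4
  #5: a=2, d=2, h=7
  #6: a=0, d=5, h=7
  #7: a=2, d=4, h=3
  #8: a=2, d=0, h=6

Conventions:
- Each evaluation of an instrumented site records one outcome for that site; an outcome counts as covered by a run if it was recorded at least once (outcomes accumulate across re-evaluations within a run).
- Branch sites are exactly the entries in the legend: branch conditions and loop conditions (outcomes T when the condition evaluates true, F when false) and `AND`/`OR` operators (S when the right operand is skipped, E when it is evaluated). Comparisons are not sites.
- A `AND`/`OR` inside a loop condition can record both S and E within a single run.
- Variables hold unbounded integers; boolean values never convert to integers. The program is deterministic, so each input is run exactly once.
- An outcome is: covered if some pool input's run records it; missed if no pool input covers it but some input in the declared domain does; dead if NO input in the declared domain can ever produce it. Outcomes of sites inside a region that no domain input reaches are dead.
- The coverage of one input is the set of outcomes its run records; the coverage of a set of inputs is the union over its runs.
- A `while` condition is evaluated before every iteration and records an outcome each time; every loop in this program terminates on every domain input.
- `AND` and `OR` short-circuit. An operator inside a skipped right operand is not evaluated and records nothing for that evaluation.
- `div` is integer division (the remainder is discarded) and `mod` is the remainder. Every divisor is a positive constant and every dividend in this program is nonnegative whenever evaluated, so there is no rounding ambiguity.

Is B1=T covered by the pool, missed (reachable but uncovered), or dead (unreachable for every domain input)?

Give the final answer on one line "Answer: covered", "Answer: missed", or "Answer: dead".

no pool input records B1=T
but domain input (a=2, d=5, h=3) does record it -> reachable, so missed

Answer: missed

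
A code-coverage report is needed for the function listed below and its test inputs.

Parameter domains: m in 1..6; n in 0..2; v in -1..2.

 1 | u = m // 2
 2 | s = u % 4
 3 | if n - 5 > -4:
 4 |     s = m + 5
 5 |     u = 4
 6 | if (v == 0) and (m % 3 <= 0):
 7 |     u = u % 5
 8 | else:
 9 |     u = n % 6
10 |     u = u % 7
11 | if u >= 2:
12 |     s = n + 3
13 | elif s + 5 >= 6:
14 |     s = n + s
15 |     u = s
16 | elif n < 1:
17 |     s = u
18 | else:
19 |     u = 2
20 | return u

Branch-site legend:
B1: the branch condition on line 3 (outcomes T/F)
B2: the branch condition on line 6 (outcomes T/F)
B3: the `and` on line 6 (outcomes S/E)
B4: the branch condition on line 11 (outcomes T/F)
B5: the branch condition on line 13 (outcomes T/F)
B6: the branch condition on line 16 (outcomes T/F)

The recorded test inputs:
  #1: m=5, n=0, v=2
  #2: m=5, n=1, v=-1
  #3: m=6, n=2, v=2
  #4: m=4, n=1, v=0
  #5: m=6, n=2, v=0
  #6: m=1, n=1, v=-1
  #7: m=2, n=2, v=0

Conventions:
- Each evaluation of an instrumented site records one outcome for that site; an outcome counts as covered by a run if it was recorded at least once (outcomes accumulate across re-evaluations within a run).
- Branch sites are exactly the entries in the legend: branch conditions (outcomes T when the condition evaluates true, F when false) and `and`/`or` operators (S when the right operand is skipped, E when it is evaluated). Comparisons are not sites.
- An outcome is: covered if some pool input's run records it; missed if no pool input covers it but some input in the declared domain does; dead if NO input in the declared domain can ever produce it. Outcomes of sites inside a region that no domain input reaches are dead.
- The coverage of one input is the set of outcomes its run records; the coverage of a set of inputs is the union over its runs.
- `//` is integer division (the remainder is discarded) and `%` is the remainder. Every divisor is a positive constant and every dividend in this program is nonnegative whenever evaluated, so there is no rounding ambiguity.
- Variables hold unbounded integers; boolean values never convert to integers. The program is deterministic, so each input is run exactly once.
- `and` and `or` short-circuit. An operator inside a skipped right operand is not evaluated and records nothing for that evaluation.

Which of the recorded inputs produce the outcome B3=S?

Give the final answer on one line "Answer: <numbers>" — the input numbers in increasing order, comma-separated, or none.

input #1 (m=5, n=0, v=2): hits B3=S
input #2 (m=5, n=1, v=-1): hits B3=S
input #3 (m=6, n=2, v=2): hits B3=S
input #4 (m=4, n=1, v=0): never hits B3=S
input #5 (m=6, n=2, v=0): never hits B3=S
input #6 (m=1, n=1, v=-1): hits B3=S
input #7 (m=2, n=2, v=0): never hits B3=S

Answer: 1, 2, 3, 6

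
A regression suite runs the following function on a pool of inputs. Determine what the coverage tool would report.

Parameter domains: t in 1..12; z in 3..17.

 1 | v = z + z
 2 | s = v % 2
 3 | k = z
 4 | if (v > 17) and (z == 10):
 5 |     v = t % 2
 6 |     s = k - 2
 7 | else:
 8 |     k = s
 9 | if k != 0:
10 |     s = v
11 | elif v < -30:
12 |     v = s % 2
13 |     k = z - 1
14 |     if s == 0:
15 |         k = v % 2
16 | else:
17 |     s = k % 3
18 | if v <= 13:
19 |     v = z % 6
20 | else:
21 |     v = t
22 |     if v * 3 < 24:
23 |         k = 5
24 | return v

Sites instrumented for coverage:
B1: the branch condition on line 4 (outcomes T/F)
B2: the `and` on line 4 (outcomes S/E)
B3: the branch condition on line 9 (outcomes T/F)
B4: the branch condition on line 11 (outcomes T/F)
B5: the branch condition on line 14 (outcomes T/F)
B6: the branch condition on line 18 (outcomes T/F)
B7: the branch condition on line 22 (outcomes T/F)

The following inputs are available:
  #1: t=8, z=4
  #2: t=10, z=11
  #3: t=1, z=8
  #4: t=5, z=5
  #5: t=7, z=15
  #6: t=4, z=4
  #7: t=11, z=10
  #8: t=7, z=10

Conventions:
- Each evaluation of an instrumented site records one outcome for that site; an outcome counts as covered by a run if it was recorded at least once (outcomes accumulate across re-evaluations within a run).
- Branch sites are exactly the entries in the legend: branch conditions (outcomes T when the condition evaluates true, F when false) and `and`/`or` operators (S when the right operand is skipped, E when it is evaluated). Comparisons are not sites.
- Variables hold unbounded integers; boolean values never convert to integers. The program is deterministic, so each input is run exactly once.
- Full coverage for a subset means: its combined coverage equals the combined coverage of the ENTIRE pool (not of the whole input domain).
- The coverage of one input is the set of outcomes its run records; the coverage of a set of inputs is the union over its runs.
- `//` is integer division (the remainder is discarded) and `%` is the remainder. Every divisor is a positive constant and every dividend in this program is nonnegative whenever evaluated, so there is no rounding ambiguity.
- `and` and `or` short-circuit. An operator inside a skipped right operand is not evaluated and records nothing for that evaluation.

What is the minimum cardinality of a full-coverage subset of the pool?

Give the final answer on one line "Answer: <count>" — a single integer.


test 1 (t=8, z=4) fires B2->S, B1->F, B3->F, B4->F, B6->T; hits B1=F, B2=S, B3=F, B4=F, B6=T
test 2 (t=10, z=11) fires B2->E, B1->F, B3->F, B4->F, B6->F, B7->F; hits B1=F, B2=E, B3=F, B4=F, B6=F, B7=F
test 3 (t=1, z=8) fires B2->S, B1->F, B3->F, B4->F, B6->F, B7->T; hits B1=F, B2=S, B3=F, B4=F, B6=F, B7=T
test 4 (t=5, z=5) fires B2->S, B1->F, B3->F, B4->F, B6->T; hits B1=F, B2=S, B3=F, B4=F, B6=T
test 5 (t=7, z=15) fires B2->E, B1->F, B3->F, B4->F, B6->F, B7->T; hits B1=F, B2=E, B3=F, B4=F, B6=F, B7=T
test 6 (t=4, z=4) fires B2->S, B1->F, B3->F, B4->F, B6->T; hits B1=F, B2=S, B3=F, B4=F, B6=T
test 7 (t=11, z=10) fires B2->E, B1->T, B3->T, B6->T; hits B1=T, B2=E, B3=T, B6=T
test 8 (t=7, z=10) fires B2->E, B1->T, B3->T, B6->T; hits B1=T, B2=E, B3=T, B6=T
the full pool covers 11 outcomes: B1=T, B1=F, B2=S, B2=E, B3=T, B3=F, B4=F, B6=T, B6=F, B7=T, B7=F
every size-1 subset falls short of the 11 outcomes (best: 6/11)
every size-2 subset falls short of the 11 outcomes (best: 10/11)
at size 3, {2, 3, 7} reaches all 11 outcomes; every lexicographically earlier size-3 subset fails
Answer: 3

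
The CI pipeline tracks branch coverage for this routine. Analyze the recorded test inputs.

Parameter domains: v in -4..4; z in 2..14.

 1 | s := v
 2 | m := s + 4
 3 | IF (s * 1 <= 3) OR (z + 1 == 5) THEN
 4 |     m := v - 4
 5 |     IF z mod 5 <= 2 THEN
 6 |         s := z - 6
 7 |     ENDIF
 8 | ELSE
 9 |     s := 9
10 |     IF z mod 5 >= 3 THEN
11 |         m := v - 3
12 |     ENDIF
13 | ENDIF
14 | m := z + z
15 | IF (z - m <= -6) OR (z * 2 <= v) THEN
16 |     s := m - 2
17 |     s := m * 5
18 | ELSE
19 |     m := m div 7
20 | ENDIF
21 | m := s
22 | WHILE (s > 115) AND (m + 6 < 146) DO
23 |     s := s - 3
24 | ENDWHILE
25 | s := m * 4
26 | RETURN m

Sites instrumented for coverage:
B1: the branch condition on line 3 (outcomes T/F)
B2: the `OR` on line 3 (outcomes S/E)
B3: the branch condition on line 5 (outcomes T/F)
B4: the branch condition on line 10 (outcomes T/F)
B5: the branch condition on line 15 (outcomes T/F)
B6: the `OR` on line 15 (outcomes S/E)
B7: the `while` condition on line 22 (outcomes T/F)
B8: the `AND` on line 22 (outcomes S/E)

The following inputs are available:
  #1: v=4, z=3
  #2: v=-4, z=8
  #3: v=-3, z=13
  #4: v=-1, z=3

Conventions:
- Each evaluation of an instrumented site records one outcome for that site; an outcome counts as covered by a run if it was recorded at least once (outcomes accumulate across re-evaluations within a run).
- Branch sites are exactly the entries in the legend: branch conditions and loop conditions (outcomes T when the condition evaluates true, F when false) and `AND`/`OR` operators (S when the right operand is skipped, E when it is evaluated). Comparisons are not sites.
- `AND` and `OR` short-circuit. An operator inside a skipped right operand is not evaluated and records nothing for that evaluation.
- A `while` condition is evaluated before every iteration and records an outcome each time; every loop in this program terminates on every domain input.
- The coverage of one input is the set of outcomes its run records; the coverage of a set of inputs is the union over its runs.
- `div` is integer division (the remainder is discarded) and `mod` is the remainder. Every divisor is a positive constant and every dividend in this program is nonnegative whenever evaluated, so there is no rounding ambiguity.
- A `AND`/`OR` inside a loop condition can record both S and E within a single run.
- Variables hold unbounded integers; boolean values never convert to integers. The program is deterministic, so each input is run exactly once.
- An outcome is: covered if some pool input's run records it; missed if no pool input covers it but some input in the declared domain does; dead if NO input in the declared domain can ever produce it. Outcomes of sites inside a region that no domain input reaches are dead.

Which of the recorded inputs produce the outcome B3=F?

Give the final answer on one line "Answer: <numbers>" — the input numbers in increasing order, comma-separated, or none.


input #1 (v=4, z=3): misses B3=F
input #2 (v=-4, z=8): covers B3=F
input #3 (v=-3, z=13): covers B3=F
input #4 (v=-1, z=3): covers B3=F
Answer: 2, 3, 4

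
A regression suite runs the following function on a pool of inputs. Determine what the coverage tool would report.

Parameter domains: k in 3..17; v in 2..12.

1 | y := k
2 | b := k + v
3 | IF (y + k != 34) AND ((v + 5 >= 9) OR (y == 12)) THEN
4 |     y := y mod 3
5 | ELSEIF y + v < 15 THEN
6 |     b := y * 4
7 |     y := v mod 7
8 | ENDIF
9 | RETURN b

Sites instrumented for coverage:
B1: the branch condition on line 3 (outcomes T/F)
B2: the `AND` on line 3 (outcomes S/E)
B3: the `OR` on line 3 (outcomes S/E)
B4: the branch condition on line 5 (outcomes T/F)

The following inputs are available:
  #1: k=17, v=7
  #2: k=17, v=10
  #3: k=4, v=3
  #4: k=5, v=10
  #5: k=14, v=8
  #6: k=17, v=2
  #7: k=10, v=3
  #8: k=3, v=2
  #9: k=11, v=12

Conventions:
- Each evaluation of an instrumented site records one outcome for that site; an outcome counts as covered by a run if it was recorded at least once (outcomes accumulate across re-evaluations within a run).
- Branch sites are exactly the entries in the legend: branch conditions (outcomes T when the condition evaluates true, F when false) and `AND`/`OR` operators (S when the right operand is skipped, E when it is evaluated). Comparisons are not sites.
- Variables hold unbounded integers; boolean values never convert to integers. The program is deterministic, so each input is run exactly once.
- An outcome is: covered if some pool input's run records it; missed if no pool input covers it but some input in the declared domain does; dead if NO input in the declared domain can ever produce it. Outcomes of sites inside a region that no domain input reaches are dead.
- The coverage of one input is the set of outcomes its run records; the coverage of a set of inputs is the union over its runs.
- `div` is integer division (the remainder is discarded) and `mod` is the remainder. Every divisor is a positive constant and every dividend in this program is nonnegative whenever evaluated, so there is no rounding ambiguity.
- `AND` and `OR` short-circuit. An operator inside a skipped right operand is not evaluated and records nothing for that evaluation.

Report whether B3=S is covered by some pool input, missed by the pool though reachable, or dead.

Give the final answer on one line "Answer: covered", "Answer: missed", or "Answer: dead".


B3=S is recorded by pool input(s) 4, 5, 9 -> covered
Answer: covered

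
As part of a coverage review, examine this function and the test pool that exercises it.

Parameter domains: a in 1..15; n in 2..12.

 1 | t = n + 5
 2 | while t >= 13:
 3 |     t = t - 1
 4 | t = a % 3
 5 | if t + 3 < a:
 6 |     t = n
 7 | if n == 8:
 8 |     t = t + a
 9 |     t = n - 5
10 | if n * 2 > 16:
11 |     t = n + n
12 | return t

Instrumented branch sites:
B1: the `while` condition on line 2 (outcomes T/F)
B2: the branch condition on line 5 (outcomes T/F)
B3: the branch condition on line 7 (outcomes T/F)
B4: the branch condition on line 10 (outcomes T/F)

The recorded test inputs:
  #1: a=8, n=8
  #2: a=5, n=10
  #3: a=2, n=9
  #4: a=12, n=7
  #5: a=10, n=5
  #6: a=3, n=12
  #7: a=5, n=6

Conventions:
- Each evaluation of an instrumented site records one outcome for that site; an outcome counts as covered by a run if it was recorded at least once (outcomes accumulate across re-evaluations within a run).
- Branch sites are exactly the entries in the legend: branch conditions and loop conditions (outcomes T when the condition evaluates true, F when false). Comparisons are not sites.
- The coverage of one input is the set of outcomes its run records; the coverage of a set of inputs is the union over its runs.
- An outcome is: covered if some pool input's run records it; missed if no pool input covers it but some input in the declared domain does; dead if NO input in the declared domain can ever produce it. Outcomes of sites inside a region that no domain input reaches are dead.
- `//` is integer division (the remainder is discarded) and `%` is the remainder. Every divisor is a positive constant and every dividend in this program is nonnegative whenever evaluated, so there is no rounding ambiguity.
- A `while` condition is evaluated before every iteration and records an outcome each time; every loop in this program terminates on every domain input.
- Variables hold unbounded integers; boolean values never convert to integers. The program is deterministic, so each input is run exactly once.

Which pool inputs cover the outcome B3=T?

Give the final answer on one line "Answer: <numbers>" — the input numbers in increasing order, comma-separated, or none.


input #1 (a=8, n=8): records B3=T
input #2 (a=5, n=10): does not record B3=T
input #3 (a=2, n=9): does not record B3=T
input #4 (a=12, n=7): does not record B3=T
input #5 (a=10, n=5): does not record B3=T
input #6 (a=3, n=12): does not record B3=T
input #7 (a=5, n=6): does not record B3=T
Answer: 1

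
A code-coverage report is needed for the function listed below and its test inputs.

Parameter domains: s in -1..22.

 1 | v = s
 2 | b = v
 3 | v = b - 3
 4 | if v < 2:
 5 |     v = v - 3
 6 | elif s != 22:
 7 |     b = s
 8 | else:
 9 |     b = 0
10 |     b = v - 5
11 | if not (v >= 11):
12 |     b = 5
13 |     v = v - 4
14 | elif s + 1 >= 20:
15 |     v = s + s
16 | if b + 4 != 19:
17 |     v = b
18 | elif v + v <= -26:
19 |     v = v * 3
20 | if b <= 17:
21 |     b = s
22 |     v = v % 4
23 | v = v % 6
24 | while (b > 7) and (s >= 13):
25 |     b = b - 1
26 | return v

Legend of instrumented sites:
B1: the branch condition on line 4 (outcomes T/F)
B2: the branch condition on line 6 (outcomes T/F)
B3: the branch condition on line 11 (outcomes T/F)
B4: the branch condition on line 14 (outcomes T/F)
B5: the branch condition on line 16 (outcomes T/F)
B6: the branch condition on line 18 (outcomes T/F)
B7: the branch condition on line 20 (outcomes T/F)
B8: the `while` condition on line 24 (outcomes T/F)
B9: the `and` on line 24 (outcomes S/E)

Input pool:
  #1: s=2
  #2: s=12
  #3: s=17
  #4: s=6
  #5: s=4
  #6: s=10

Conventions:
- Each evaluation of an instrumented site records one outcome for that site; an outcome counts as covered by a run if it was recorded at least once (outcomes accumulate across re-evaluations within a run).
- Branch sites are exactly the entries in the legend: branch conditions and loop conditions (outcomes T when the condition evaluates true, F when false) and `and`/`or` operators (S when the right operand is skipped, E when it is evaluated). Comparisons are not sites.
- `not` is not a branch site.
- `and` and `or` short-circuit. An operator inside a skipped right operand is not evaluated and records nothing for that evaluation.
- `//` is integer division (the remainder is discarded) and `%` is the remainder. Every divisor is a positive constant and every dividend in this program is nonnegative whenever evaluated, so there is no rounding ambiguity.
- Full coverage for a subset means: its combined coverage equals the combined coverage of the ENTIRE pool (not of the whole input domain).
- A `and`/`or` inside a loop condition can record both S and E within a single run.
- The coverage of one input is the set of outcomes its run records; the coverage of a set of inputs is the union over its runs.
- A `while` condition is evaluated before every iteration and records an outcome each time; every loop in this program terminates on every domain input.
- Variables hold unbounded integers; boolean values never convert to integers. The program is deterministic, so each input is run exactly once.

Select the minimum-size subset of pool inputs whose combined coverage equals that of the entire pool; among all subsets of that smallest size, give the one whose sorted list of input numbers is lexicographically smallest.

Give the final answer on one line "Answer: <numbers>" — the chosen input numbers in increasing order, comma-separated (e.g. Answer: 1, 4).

run #1 (s=2) runs B1->T, B3->T, B5->T, B7->T, B9->S, B8->F; records B1=T, B3=T, B5=T, B7=T, B8=F, B9=S
run #2 (s=12) runs B1->F, B2->T, B3->T, B5->T, B7->T, B9->E, B8->F; records B1=F, B2=T, B3=T, B5=T, B7=T, B8=F, B9=E
run #3 (s=17) runs B1->F, B2->T, B3->F, B4->F, B5->T, B7->T, B9->E, B8->T, B9->E, B8->T, B9->E, B8->T, B9->E, B8->T, ...; records B1=F, B2=T, B3=F, B4=F, B5=T, B7=T, B8=T, B8=F, B9=S, B9=E
run #4 (s=6) runs B1->F, B2->T, B3->T, B5->T, B7->T, B9->S, B8->F; records B1=F, B2=T, B3=T, B5=T, B7=T, B8=F, B9=S
run #5 (s=4) runs B1->T, B3->T, B5->T, B7->T, B9->S, B8->F; records B1=T, B3=T, B5=T, B7=T, B8=F, B9=S
run #6 (s=10) runs B1->F, B2->T, B3->T, B5->T, B7->T, B9->E, B8->F; records B1=F, B2=T, B3=T, B5=T, B7=T, B8=F, B9=E
pool-wide coverage (12 outcomes): B1=T, B1=F, B2=T, B3=T, B3=F, B4=F, B5=T, B7=T, B8=T, B8=F, B9=S, B9=E
no size-1 subset reaches all 12 outcomes (best union: 10/12)
size 2: inputs {1, 3} cover all 12 outcomes, and no lexicographically smaller subset of this size does

Answer: 1, 3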